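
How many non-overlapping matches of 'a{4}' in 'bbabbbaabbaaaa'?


Pattern 'a{4}' matches exactly 4 consecutive a's (greedy, non-overlapping).
String: 'bbabbbaabbaaaa'
Scanning for runs of a's:
  Run at pos 2: 'a' (length 1) -> 0 match(es)
  Run at pos 6: 'aa' (length 2) -> 0 match(es)
  Run at pos 10: 'aaaa' (length 4) -> 1 match(es)
Matches found: ['aaaa']
Total: 1

1


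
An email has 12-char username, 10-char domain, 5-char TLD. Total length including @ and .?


An email address has format: username@domain.tld
Username length: 12
'@' character: 1
Domain length: 10
'.' character: 1
TLD length: 5
Total = 12 + 1 + 10 + 1 + 5 = 29

29


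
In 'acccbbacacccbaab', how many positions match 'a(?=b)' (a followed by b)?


Lookahead 'a(?=b)' matches 'a' only when followed by 'b'.
String: 'acccbbacacccbaab'
Checking each position where char is 'a':
  pos 0: 'a' -> no (next='c')
  pos 6: 'a' -> no (next='c')
  pos 8: 'a' -> no (next='c')
  pos 13: 'a' -> no (next='a')
  pos 14: 'a' -> MATCH (next='b')
Matching positions: [14]
Count: 1

1


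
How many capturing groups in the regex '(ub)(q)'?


To count capturing groups, count each '(' that starts a group.
Pattern: '(ub)(q)'
Walking through the pattern:
  Position 0: '(' -> group #1
  Position 4: '(' -> group #2
Total capturing groups: 2

2


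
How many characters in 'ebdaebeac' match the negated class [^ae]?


Negated class [^ae] matches any char NOT in {a, e}
Scanning 'ebdaebeac':
  pos 0: 'e' -> no (excluded)
  pos 1: 'b' -> MATCH
  pos 2: 'd' -> MATCH
  pos 3: 'a' -> no (excluded)
  pos 4: 'e' -> no (excluded)
  pos 5: 'b' -> MATCH
  pos 6: 'e' -> no (excluded)
  pos 7: 'a' -> no (excluded)
  pos 8: 'c' -> MATCH
Total matches: 4

4


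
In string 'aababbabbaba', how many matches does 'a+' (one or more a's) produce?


Pattern 'a+' matches one or more consecutive a's.
String: 'aababbabbaba'
Scanning for runs of a:
  Match 1: 'aa' (length 2)
  Match 2: 'a' (length 1)
  Match 3: 'a' (length 1)
  Match 4: 'a' (length 1)
  Match 5: 'a' (length 1)
Total matches: 5

5


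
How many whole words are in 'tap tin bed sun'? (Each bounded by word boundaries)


Word boundaries (\b) mark the start/end of each word.
Text: 'tap tin bed sun'
Splitting by whitespace:
  Word 1: 'tap'
  Word 2: 'tin'
  Word 3: 'bed'
  Word 4: 'sun'
Total whole words: 4

4


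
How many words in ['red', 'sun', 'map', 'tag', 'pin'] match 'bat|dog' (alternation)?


Alternation 'bat|dog' matches either 'bat' or 'dog'.
Checking each word:
  'red' -> no
  'sun' -> no
  'map' -> no
  'tag' -> no
  'pin' -> no
Matches: []
Count: 0

0


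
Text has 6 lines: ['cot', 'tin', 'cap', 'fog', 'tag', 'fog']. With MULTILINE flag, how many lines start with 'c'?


With MULTILINE flag, ^ matches the start of each line.
Lines: ['cot', 'tin', 'cap', 'fog', 'tag', 'fog']
Checking which lines start with 'c':
  Line 1: 'cot' -> MATCH
  Line 2: 'tin' -> no
  Line 3: 'cap' -> MATCH
  Line 4: 'fog' -> no
  Line 5: 'tag' -> no
  Line 6: 'fog' -> no
Matching lines: ['cot', 'cap']
Count: 2

2


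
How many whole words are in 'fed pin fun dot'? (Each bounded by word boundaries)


Word boundaries (\b) mark the start/end of each word.
Text: 'fed pin fun dot'
Splitting by whitespace:
  Word 1: 'fed'
  Word 2: 'pin'
  Word 3: 'fun'
  Word 4: 'dot'
Total whole words: 4

4


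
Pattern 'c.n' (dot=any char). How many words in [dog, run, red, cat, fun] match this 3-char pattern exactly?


Pattern 'c.n' means: starts with 'c', any single char, ends with 'n'.
Checking each word (must be exactly 3 chars):
  'dog' (len=3): no
  'run' (len=3): no
  'red' (len=3): no
  'cat' (len=3): no
  'fun' (len=3): no
Matching words: []
Total: 0

0


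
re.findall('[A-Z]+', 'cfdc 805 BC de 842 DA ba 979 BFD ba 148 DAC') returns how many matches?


Pattern '[A-Z]+' finds one or more uppercase letters.
Text: 'cfdc 805 BC de 842 DA ba 979 BFD ba 148 DAC'
Scanning for matches:
  Match 1: 'BC'
  Match 2: 'DA'
  Match 3: 'BFD'
  Match 4: 'DAC'
Total matches: 4

4


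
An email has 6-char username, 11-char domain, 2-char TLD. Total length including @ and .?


An email address has format: username@domain.tld
Username length: 6
'@' character: 1
Domain length: 11
'.' character: 1
TLD length: 2
Total = 6 + 1 + 11 + 1 + 2 = 21

21


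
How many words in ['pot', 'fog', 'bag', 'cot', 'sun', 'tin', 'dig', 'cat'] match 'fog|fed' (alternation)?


Alternation 'fog|fed' matches either 'fog' or 'fed'.
Checking each word:
  'pot' -> no
  'fog' -> MATCH
  'bag' -> no
  'cot' -> no
  'sun' -> no
  'tin' -> no
  'dig' -> no
  'cat' -> no
Matches: ['fog']
Count: 1

1


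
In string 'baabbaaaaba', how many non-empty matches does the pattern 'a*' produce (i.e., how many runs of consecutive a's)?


Pattern 'a*' matches zero or more a's. We want non-empty runs of consecutive a's.
String: 'baabbaaaaba'
Walking through the string to find runs of a's:
  Run 1: positions 1-2 -> 'aa'
  Run 2: positions 5-8 -> 'aaaa'
  Run 3: positions 10-10 -> 'a'
Non-empty runs found: ['aa', 'aaaa', 'a']
Count: 3

3


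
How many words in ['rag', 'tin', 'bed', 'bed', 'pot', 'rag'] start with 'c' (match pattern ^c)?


Pattern ^c anchors to start of word. Check which words begin with 'c':
  'rag' -> no
  'tin' -> no
  'bed' -> no
  'bed' -> no
  'pot' -> no
  'rag' -> no
Matching words: []
Count: 0

0


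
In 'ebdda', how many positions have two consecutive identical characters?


Looking for consecutive identical characters in 'ebdda':
  pos 0-1: 'e' vs 'b' -> different
  pos 1-2: 'b' vs 'd' -> different
  pos 2-3: 'd' vs 'd' -> MATCH ('dd')
  pos 3-4: 'd' vs 'a' -> different
Consecutive identical pairs: ['dd']
Count: 1

1


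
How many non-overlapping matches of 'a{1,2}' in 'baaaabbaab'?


Pattern 'a{1,2}' matches between 1 and 2 consecutive a's (greedy).
String: 'baaaabbaab'
Finding runs of a's and applying greedy matching:
  Run at pos 1: 'aaaa' (length 4)
  Run at pos 7: 'aa' (length 2)
Matches: ['aa', 'aa', 'aa']
Count: 3

3


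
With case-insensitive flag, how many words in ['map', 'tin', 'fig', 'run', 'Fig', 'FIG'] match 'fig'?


Case-insensitive matching: compare each word's lowercase form to 'fig'.
  'map' -> lower='map' -> no
  'tin' -> lower='tin' -> no
  'fig' -> lower='fig' -> MATCH
  'run' -> lower='run' -> no
  'Fig' -> lower='fig' -> MATCH
  'FIG' -> lower='fig' -> MATCH
Matches: ['fig', 'Fig', 'FIG']
Count: 3

3


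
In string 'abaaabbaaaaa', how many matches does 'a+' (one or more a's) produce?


Pattern 'a+' matches one or more consecutive a's.
String: 'abaaabbaaaaa'
Scanning for runs of a:
  Match 1: 'a' (length 1)
  Match 2: 'aaa' (length 3)
  Match 3: 'aaaaa' (length 5)
Total matches: 3

3


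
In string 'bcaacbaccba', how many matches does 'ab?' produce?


Pattern 'ab?' matches 'a' optionally followed by 'b'.
String: 'bcaacbaccba'
Scanning left to right for 'a' then checking next char:
  Match 1: 'a' (a not followed by b)
  Match 2: 'a' (a not followed by b)
  Match 3: 'a' (a not followed by b)
  Match 4: 'a' (a not followed by b)
Total matches: 4

4


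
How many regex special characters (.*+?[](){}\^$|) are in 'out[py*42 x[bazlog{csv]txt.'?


Regex special characters are: . * + ? [ ] ( ) { } \ ^ $ |
Scanning 'out[py*42 x[bazlog{csv]txt.':
  pos 3: '[' -> SPECIAL
  pos 6: '*' -> SPECIAL
  pos 11: '[' -> SPECIAL
  pos 18: '{' -> SPECIAL
  pos 22: ']' -> SPECIAL
  pos 26: '.' -> SPECIAL
Special chars found: ['[', '*', '[', '{', ']', '.']
Total: 6

6


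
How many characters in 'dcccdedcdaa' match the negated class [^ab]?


Negated class [^ab] matches any char NOT in {a, b}
Scanning 'dcccdedcdaa':
  pos 0: 'd' -> MATCH
  pos 1: 'c' -> MATCH
  pos 2: 'c' -> MATCH
  pos 3: 'c' -> MATCH
  pos 4: 'd' -> MATCH
  pos 5: 'e' -> MATCH
  pos 6: 'd' -> MATCH
  pos 7: 'c' -> MATCH
  pos 8: 'd' -> MATCH
  pos 9: 'a' -> no (excluded)
  pos 10: 'a' -> no (excluded)
Total matches: 9

9


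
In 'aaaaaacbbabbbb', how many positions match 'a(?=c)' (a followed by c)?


Lookahead 'a(?=c)' matches 'a' only when followed by 'c'.
String: 'aaaaaacbbabbbb'
Checking each position where char is 'a':
  pos 0: 'a' -> no (next='a')
  pos 1: 'a' -> no (next='a')
  pos 2: 'a' -> no (next='a')
  pos 3: 'a' -> no (next='a')
  pos 4: 'a' -> no (next='a')
  pos 5: 'a' -> MATCH (next='c')
  pos 9: 'a' -> no (next='b')
Matching positions: [5]
Count: 1

1


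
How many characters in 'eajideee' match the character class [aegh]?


Character class [aegh] matches any of: {a, e, g, h}
Scanning string 'eajideee' character by character:
  pos 0: 'e' -> MATCH
  pos 1: 'a' -> MATCH
  pos 2: 'j' -> no
  pos 3: 'i' -> no
  pos 4: 'd' -> no
  pos 5: 'e' -> MATCH
  pos 6: 'e' -> MATCH
  pos 7: 'e' -> MATCH
Total matches: 5

5


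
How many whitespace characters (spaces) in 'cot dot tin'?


\s matches whitespace characters (spaces, tabs, etc.).
Text: 'cot dot tin'
This text has 3 words separated by spaces.
Number of spaces = number of words - 1 = 3 - 1 = 2

2


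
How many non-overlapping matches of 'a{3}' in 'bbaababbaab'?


Pattern 'a{3}' matches exactly 3 consecutive a's (greedy, non-overlapping).
String: 'bbaababbaab'
Scanning for runs of a's:
  Run at pos 2: 'aa' (length 2) -> 0 match(es)
  Run at pos 5: 'a' (length 1) -> 0 match(es)
  Run at pos 8: 'aa' (length 2) -> 0 match(es)
Matches found: []
Total: 0

0


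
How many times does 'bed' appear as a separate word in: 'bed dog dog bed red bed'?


Scanning each word for exact match 'bed':
  Word 1: 'bed' -> MATCH
  Word 2: 'dog' -> no
  Word 3: 'dog' -> no
  Word 4: 'bed' -> MATCH
  Word 5: 'red' -> no
  Word 6: 'bed' -> MATCH
Total matches: 3

3


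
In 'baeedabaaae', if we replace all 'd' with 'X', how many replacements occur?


re.sub('d', 'X', text) replaces every occurrence of 'd' with 'X'.
Text: 'baeedabaaae'
Scanning for 'd':
  pos 4: 'd' -> replacement #1
Total replacements: 1

1


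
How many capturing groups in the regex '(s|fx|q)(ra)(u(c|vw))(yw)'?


To count capturing groups, count each '(' that starts a group.
Pattern: '(s|fx|q)(ra)(u(c|vw))(yw)'
Walking through the pattern:
  Position 0: '(' -> group #1
  Position 8: '(' -> group #2
  Position 12: '(' -> group #3
  Position 14: '(' -> group #4
  Position 21: '(' -> group #5
Total capturing groups: 5

5


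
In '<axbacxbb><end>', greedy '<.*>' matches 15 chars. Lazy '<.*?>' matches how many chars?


Greedy '<.*>' tries to match as MUCH as possible.
Lazy '<.*?>' tries to match as LITTLE as possible.

String: '<axbacxbb><end>'
Greedy '<.*>' starts at first '<' and extends to the LAST '>': '<axbacxbb><end>' (15 chars)
Lazy '<.*?>' starts at first '<' and stops at the FIRST '>': '<axbacxbb>' (10 chars)

10


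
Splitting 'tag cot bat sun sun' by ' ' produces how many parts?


Splitting by ' ' breaks the string at each occurrence of the separator.
Text: 'tag cot bat sun sun'
Parts after split:
  Part 1: 'tag'
  Part 2: 'cot'
  Part 3: 'bat'
  Part 4: 'sun'
  Part 5: 'sun'
Total parts: 5

5


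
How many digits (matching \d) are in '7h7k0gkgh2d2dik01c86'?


\d matches any digit 0-9.
Scanning '7h7k0gkgh2d2dik01c86':
  pos 0: '7' -> DIGIT
  pos 2: '7' -> DIGIT
  pos 4: '0' -> DIGIT
  pos 9: '2' -> DIGIT
  pos 11: '2' -> DIGIT
  pos 15: '0' -> DIGIT
  pos 16: '1' -> DIGIT
  pos 18: '8' -> DIGIT
  pos 19: '6' -> DIGIT
Digits found: ['7', '7', '0', '2', '2', '0', '1', '8', '6']
Total: 9

9


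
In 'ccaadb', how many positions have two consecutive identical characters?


Looking for consecutive identical characters in 'ccaadb':
  pos 0-1: 'c' vs 'c' -> MATCH ('cc')
  pos 1-2: 'c' vs 'a' -> different
  pos 2-3: 'a' vs 'a' -> MATCH ('aa')
  pos 3-4: 'a' vs 'd' -> different
  pos 4-5: 'd' vs 'b' -> different
Consecutive identical pairs: ['cc', 'aa']
Count: 2

2


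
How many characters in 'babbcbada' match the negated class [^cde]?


Negated class [^cde] matches any char NOT in {c, d, e}
Scanning 'babbcbada':
  pos 0: 'b' -> MATCH
  pos 1: 'a' -> MATCH
  pos 2: 'b' -> MATCH
  pos 3: 'b' -> MATCH
  pos 4: 'c' -> no (excluded)
  pos 5: 'b' -> MATCH
  pos 6: 'a' -> MATCH
  pos 7: 'd' -> no (excluded)
  pos 8: 'a' -> MATCH
Total matches: 7

7


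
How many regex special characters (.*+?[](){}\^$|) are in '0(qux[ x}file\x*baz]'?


Regex special characters are: . * + ? [ ] ( ) { } \ ^ $ |
Scanning '0(qux[ x}file\x*baz]':
  pos 1: '(' -> SPECIAL
  pos 5: '[' -> SPECIAL
  pos 8: '}' -> SPECIAL
  pos 13: '\' -> SPECIAL
  pos 15: '*' -> SPECIAL
  pos 19: ']' -> SPECIAL
Special chars found: ['(', '[', '}', '\\', '*', ']']
Total: 6

6


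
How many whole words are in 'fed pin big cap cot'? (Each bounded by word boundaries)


Word boundaries (\b) mark the start/end of each word.
Text: 'fed pin big cap cot'
Splitting by whitespace:
  Word 1: 'fed'
  Word 2: 'pin'
  Word 3: 'big'
  Word 4: 'cap'
  Word 5: 'cot'
Total whole words: 5

5


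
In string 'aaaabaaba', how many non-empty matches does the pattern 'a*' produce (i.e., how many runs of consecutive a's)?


Pattern 'a*' matches zero or more a's. We want non-empty runs of consecutive a's.
String: 'aaaabaaba'
Walking through the string to find runs of a's:
  Run 1: positions 0-3 -> 'aaaa'
  Run 2: positions 5-6 -> 'aa'
  Run 3: positions 8-8 -> 'a'
Non-empty runs found: ['aaaa', 'aa', 'a']
Count: 3

3


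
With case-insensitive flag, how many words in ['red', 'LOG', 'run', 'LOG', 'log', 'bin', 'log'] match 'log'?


Case-insensitive matching: compare each word's lowercase form to 'log'.
  'red' -> lower='red' -> no
  'LOG' -> lower='log' -> MATCH
  'run' -> lower='run' -> no
  'LOG' -> lower='log' -> MATCH
  'log' -> lower='log' -> MATCH
  'bin' -> lower='bin' -> no
  'log' -> lower='log' -> MATCH
Matches: ['LOG', 'LOG', 'log', 'log']
Count: 4

4


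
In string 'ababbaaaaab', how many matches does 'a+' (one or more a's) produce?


Pattern 'a+' matches one or more consecutive a's.
String: 'ababbaaaaab'
Scanning for runs of a:
  Match 1: 'a' (length 1)
  Match 2: 'a' (length 1)
  Match 3: 'aaaaa' (length 5)
Total matches: 3

3


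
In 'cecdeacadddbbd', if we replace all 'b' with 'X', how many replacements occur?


re.sub('b', 'X', text) replaces every occurrence of 'b' with 'X'.
Text: 'cecdeacadddbbd'
Scanning for 'b':
  pos 11: 'b' -> replacement #1
  pos 12: 'b' -> replacement #2
Total replacements: 2

2


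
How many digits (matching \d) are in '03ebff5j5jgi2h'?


\d matches any digit 0-9.
Scanning '03ebff5j5jgi2h':
  pos 0: '0' -> DIGIT
  pos 1: '3' -> DIGIT
  pos 6: '5' -> DIGIT
  pos 8: '5' -> DIGIT
  pos 12: '2' -> DIGIT
Digits found: ['0', '3', '5', '5', '2']
Total: 5

5


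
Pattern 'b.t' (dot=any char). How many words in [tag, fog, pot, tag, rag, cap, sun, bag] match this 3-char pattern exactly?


Pattern 'b.t' means: starts with 'b', any single char, ends with 't'.
Checking each word (must be exactly 3 chars):
  'tag' (len=3): no
  'fog' (len=3): no
  'pot' (len=3): no
  'tag' (len=3): no
  'rag' (len=3): no
  'cap' (len=3): no
  'sun' (len=3): no
  'bag' (len=3): no
Matching words: []
Total: 0

0


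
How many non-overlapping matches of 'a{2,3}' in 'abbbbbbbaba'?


Pattern 'a{2,3}' matches between 2 and 3 consecutive a's (greedy).
String: 'abbbbbbbaba'
Finding runs of a's and applying greedy matching:
  Run at pos 0: 'a' (length 1)
  Run at pos 8: 'a' (length 1)
  Run at pos 10: 'a' (length 1)
Matches: []
Count: 0

0


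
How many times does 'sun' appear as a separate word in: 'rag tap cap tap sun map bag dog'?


Scanning each word for exact match 'sun':
  Word 1: 'rag' -> no
  Word 2: 'tap' -> no
  Word 3: 'cap' -> no
  Word 4: 'tap' -> no
  Word 5: 'sun' -> MATCH
  Word 6: 'map' -> no
  Word 7: 'bag' -> no
  Word 8: 'dog' -> no
Total matches: 1

1


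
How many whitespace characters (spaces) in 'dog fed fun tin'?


\s matches whitespace characters (spaces, tabs, etc.).
Text: 'dog fed fun tin'
This text has 4 words separated by spaces.
Number of spaces = number of words - 1 = 4 - 1 = 3

3


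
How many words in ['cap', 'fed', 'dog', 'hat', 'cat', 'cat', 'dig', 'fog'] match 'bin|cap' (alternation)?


Alternation 'bin|cap' matches either 'bin' or 'cap'.
Checking each word:
  'cap' -> MATCH
  'fed' -> no
  'dog' -> no
  'hat' -> no
  'cat' -> no
  'cat' -> no
  'dig' -> no
  'fog' -> no
Matches: ['cap']
Count: 1

1


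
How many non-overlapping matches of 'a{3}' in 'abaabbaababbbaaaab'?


Pattern 'a{3}' matches exactly 3 consecutive a's (greedy, non-overlapping).
String: 'abaabbaababbbaaaab'
Scanning for runs of a's:
  Run at pos 0: 'a' (length 1) -> 0 match(es)
  Run at pos 2: 'aa' (length 2) -> 0 match(es)
  Run at pos 6: 'aa' (length 2) -> 0 match(es)
  Run at pos 9: 'a' (length 1) -> 0 match(es)
  Run at pos 13: 'aaaa' (length 4) -> 1 match(es)
Matches found: ['aaa']
Total: 1

1


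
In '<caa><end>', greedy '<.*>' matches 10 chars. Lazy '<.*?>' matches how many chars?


Greedy '<.*>' tries to match as MUCH as possible.
Lazy '<.*?>' tries to match as LITTLE as possible.

String: '<caa><end>'
Greedy '<.*>' starts at first '<' and extends to the LAST '>': '<caa><end>' (10 chars)
Lazy '<.*?>' starts at first '<' and stops at the FIRST '>': '<caa>' (5 chars)

5


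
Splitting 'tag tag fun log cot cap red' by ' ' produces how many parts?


Splitting by ' ' breaks the string at each occurrence of the separator.
Text: 'tag tag fun log cot cap red'
Parts after split:
  Part 1: 'tag'
  Part 2: 'tag'
  Part 3: 'fun'
  Part 4: 'log'
  Part 5: 'cot'
  Part 6: 'cap'
  Part 7: 'red'
Total parts: 7

7


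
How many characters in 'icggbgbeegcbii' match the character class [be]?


Character class [be] matches any of: {b, e}
Scanning string 'icggbgbeegcbii' character by character:
  pos 0: 'i' -> no
  pos 1: 'c' -> no
  pos 2: 'g' -> no
  pos 3: 'g' -> no
  pos 4: 'b' -> MATCH
  pos 5: 'g' -> no
  pos 6: 'b' -> MATCH
  pos 7: 'e' -> MATCH
  pos 8: 'e' -> MATCH
  pos 9: 'g' -> no
  pos 10: 'c' -> no
  pos 11: 'b' -> MATCH
  pos 12: 'i' -> no
  pos 13: 'i' -> no
Total matches: 5

5


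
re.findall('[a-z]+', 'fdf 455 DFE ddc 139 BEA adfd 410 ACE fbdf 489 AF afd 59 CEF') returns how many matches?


Pattern '[a-z]+' finds one or more lowercase letters.
Text: 'fdf 455 DFE ddc 139 BEA adfd 410 ACE fbdf 489 AF afd 59 CEF'
Scanning for matches:
  Match 1: 'fdf'
  Match 2: 'ddc'
  Match 3: 'adfd'
  Match 4: 'fbdf'
  Match 5: 'afd'
Total matches: 5

5


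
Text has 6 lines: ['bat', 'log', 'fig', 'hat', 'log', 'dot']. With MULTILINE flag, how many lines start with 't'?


With MULTILINE flag, ^ matches the start of each line.
Lines: ['bat', 'log', 'fig', 'hat', 'log', 'dot']
Checking which lines start with 't':
  Line 1: 'bat' -> no
  Line 2: 'log' -> no
  Line 3: 'fig' -> no
  Line 4: 'hat' -> no
  Line 5: 'log' -> no
  Line 6: 'dot' -> no
Matching lines: []
Count: 0

0


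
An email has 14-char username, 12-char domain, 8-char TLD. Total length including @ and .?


An email address has format: username@domain.tld
Username length: 14
'@' character: 1
Domain length: 12
'.' character: 1
TLD length: 8
Total = 14 + 1 + 12 + 1 + 8 = 36

36


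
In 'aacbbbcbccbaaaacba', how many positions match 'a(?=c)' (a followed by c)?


Lookahead 'a(?=c)' matches 'a' only when followed by 'c'.
String: 'aacbbbcbccbaaaacba'
Checking each position where char is 'a':
  pos 0: 'a' -> no (next='a')
  pos 1: 'a' -> MATCH (next='c')
  pos 11: 'a' -> no (next='a')
  pos 12: 'a' -> no (next='a')
  pos 13: 'a' -> no (next='a')
  pos 14: 'a' -> MATCH (next='c')
Matching positions: [1, 14]
Count: 2

2


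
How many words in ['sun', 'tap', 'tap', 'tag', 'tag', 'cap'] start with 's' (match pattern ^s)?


Pattern ^s anchors to start of word. Check which words begin with 's':
  'sun' -> MATCH (starts with 's')
  'tap' -> no
  'tap' -> no
  'tag' -> no
  'tag' -> no
  'cap' -> no
Matching words: ['sun']
Count: 1

1


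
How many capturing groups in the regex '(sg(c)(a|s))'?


To count capturing groups, count each '(' that starts a group.
Pattern: '(sg(c)(a|s))'
Walking through the pattern:
  Position 0: '(' -> group #1
  Position 3: '(' -> group #2
  Position 6: '(' -> group #3
Total capturing groups: 3

3


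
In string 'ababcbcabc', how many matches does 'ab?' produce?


Pattern 'ab?' matches 'a' optionally followed by 'b'.
String: 'ababcbcabc'
Scanning left to right for 'a' then checking next char:
  Match 1: 'ab' (a followed by b)
  Match 2: 'ab' (a followed by b)
  Match 3: 'ab' (a followed by b)
Total matches: 3

3


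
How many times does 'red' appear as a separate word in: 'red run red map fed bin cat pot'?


Scanning each word for exact match 'red':
  Word 1: 'red' -> MATCH
  Word 2: 'run' -> no
  Word 3: 'red' -> MATCH
  Word 4: 'map' -> no
  Word 5: 'fed' -> no
  Word 6: 'bin' -> no
  Word 7: 'cat' -> no
  Word 8: 'pot' -> no
Total matches: 2

2


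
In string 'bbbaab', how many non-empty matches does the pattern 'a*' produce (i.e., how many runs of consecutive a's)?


Pattern 'a*' matches zero or more a's. We want non-empty runs of consecutive a's.
String: 'bbbaab'
Walking through the string to find runs of a's:
  Run 1: positions 3-4 -> 'aa'
Non-empty runs found: ['aa']
Count: 1

1


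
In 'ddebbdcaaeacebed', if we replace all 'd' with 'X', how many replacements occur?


re.sub('d', 'X', text) replaces every occurrence of 'd' with 'X'.
Text: 'ddebbdcaaeacebed'
Scanning for 'd':
  pos 0: 'd' -> replacement #1
  pos 1: 'd' -> replacement #2
  pos 5: 'd' -> replacement #3
  pos 15: 'd' -> replacement #4
Total replacements: 4

4


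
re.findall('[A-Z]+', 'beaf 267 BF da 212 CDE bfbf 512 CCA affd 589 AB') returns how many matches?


Pattern '[A-Z]+' finds one or more uppercase letters.
Text: 'beaf 267 BF da 212 CDE bfbf 512 CCA affd 589 AB'
Scanning for matches:
  Match 1: 'BF'
  Match 2: 'CDE'
  Match 3: 'CCA'
  Match 4: 'AB'
Total matches: 4

4


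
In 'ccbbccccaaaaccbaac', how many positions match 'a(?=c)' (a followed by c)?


Lookahead 'a(?=c)' matches 'a' only when followed by 'c'.
String: 'ccbbccccaaaaccbaac'
Checking each position where char is 'a':
  pos 8: 'a' -> no (next='a')
  pos 9: 'a' -> no (next='a')
  pos 10: 'a' -> no (next='a')
  pos 11: 'a' -> MATCH (next='c')
  pos 15: 'a' -> no (next='a')
  pos 16: 'a' -> MATCH (next='c')
Matching positions: [11, 16]
Count: 2

2


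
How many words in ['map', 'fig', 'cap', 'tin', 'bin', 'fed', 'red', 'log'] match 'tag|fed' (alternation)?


Alternation 'tag|fed' matches either 'tag' or 'fed'.
Checking each word:
  'map' -> no
  'fig' -> no
  'cap' -> no
  'tin' -> no
  'bin' -> no
  'fed' -> MATCH
  'red' -> no
  'log' -> no
Matches: ['fed']
Count: 1

1


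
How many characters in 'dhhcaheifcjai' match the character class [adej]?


Character class [adej] matches any of: {a, d, e, j}
Scanning string 'dhhcaheifcjai' character by character:
  pos 0: 'd' -> MATCH
  pos 1: 'h' -> no
  pos 2: 'h' -> no
  pos 3: 'c' -> no
  pos 4: 'a' -> MATCH
  pos 5: 'h' -> no
  pos 6: 'e' -> MATCH
  pos 7: 'i' -> no
  pos 8: 'f' -> no
  pos 9: 'c' -> no
  pos 10: 'j' -> MATCH
  pos 11: 'a' -> MATCH
  pos 12: 'i' -> no
Total matches: 5

5


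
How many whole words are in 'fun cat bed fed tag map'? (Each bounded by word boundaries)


Word boundaries (\b) mark the start/end of each word.
Text: 'fun cat bed fed tag map'
Splitting by whitespace:
  Word 1: 'fun'
  Word 2: 'cat'
  Word 3: 'bed'
  Word 4: 'fed'
  Word 5: 'tag'
  Word 6: 'map'
Total whole words: 6

6


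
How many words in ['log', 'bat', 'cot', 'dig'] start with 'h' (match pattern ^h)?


Pattern ^h anchors to start of word. Check which words begin with 'h':
  'log' -> no
  'bat' -> no
  'cot' -> no
  'dig' -> no
Matching words: []
Count: 0

0


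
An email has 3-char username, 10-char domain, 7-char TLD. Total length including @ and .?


An email address has format: username@domain.tld
Username length: 3
'@' character: 1
Domain length: 10
'.' character: 1
TLD length: 7
Total = 3 + 1 + 10 + 1 + 7 = 22

22


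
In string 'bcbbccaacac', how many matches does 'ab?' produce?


Pattern 'ab?' matches 'a' optionally followed by 'b'.
String: 'bcbbccaacac'
Scanning left to right for 'a' then checking next char:
  Match 1: 'a' (a not followed by b)
  Match 2: 'a' (a not followed by b)
  Match 3: 'a' (a not followed by b)
Total matches: 3

3


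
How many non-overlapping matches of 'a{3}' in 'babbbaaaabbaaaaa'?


Pattern 'a{3}' matches exactly 3 consecutive a's (greedy, non-overlapping).
String: 'babbbaaaabbaaaaa'
Scanning for runs of a's:
  Run at pos 1: 'a' (length 1) -> 0 match(es)
  Run at pos 5: 'aaaa' (length 4) -> 1 match(es)
  Run at pos 11: 'aaaaa' (length 5) -> 1 match(es)
Matches found: ['aaa', 'aaa']
Total: 2

2


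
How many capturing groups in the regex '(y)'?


To count capturing groups, count each '(' that starts a group.
Pattern: '(y)'
Walking through the pattern:
  Position 0: '(' -> group #1
Total capturing groups: 1

1


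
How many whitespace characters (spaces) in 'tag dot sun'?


\s matches whitespace characters (spaces, tabs, etc.).
Text: 'tag dot sun'
This text has 3 words separated by spaces.
Number of spaces = number of words - 1 = 3 - 1 = 2

2


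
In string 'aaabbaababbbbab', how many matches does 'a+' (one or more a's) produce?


Pattern 'a+' matches one or more consecutive a's.
String: 'aaabbaababbbbab'
Scanning for runs of a:
  Match 1: 'aaa' (length 3)
  Match 2: 'aa' (length 2)
  Match 3: 'a' (length 1)
  Match 4: 'a' (length 1)
Total matches: 4

4


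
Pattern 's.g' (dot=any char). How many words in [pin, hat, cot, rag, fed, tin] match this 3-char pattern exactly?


Pattern 's.g' means: starts with 's', any single char, ends with 'g'.
Checking each word (must be exactly 3 chars):
  'pin' (len=3): no
  'hat' (len=3): no
  'cot' (len=3): no
  'rag' (len=3): no
  'fed' (len=3): no
  'tin' (len=3): no
Matching words: []
Total: 0

0


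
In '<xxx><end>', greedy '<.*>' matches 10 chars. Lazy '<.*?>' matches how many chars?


Greedy '<.*>' tries to match as MUCH as possible.
Lazy '<.*?>' tries to match as LITTLE as possible.

String: '<xxx><end>'
Greedy '<.*>' starts at first '<' and extends to the LAST '>': '<xxx><end>' (10 chars)
Lazy '<.*?>' starts at first '<' and stops at the FIRST '>': '<xxx>' (5 chars)

5


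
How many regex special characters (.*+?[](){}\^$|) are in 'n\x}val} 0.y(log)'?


Regex special characters are: . * + ? [ ] ( ) { } \ ^ $ |
Scanning 'n\x}val} 0.y(log)':
  pos 1: '\' -> SPECIAL
  pos 3: '}' -> SPECIAL
  pos 7: '}' -> SPECIAL
  pos 10: '.' -> SPECIAL
  pos 12: '(' -> SPECIAL
  pos 16: ')' -> SPECIAL
Special chars found: ['\\', '}', '}', '.', '(', ')']
Total: 6

6


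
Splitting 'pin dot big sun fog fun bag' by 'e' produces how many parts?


Splitting by 'e' breaks the string at each occurrence of the separator.
Text: 'pin dot big sun fog fun bag'
Parts after split:
  Part 1: 'pin dot big sun fog fun bag'
Total parts: 1

1


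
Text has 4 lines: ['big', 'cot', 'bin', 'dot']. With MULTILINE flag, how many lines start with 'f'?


With MULTILINE flag, ^ matches the start of each line.
Lines: ['big', 'cot', 'bin', 'dot']
Checking which lines start with 'f':
  Line 1: 'big' -> no
  Line 2: 'cot' -> no
  Line 3: 'bin' -> no
  Line 4: 'dot' -> no
Matching lines: []
Count: 0

0


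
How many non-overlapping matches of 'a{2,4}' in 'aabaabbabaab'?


Pattern 'a{2,4}' matches between 2 and 4 consecutive a's (greedy).
String: 'aabaabbabaab'
Finding runs of a's and applying greedy matching:
  Run at pos 0: 'aa' (length 2)
  Run at pos 3: 'aa' (length 2)
  Run at pos 7: 'a' (length 1)
  Run at pos 9: 'aa' (length 2)
Matches: ['aa', 'aa', 'aa']
Count: 3

3


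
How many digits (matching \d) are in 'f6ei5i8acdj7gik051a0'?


\d matches any digit 0-9.
Scanning 'f6ei5i8acdj7gik051a0':
  pos 1: '6' -> DIGIT
  pos 4: '5' -> DIGIT
  pos 6: '8' -> DIGIT
  pos 11: '7' -> DIGIT
  pos 15: '0' -> DIGIT
  pos 16: '5' -> DIGIT
  pos 17: '1' -> DIGIT
  pos 19: '0' -> DIGIT
Digits found: ['6', '5', '8', '7', '0', '5', '1', '0']
Total: 8

8


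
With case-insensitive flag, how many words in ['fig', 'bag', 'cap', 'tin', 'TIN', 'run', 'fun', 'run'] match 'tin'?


Case-insensitive matching: compare each word's lowercase form to 'tin'.
  'fig' -> lower='fig' -> no
  'bag' -> lower='bag' -> no
  'cap' -> lower='cap' -> no
  'tin' -> lower='tin' -> MATCH
  'TIN' -> lower='tin' -> MATCH
  'run' -> lower='run' -> no
  'fun' -> lower='fun' -> no
  'run' -> lower='run' -> no
Matches: ['tin', 'TIN']
Count: 2

2


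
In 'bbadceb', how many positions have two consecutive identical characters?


Looking for consecutive identical characters in 'bbadceb':
  pos 0-1: 'b' vs 'b' -> MATCH ('bb')
  pos 1-2: 'b' vs 'a' -> different
  pos 2-3: 'a' vs 'd' -> different
  pos 3-4: 'd' vs 'c' -> different
  pos 4-5: 'c' vs 'e' -> different
  pos 5-6: 'e' vs 'b' -> different
Consecutive identical pairs: ['bb']
Count: 1

1


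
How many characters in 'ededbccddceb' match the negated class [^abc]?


Negated class [^abc] matches any char NOT in {a, b, c}
Scanning 'ededbccddceb':
  pos 0: 'e' -> MATCH
  pos 1: 'd' -> MATCH
  pos 2: 'e' -> MATCH
  pos 3: 'd' -> MATCH
  pos 4: 'b' -> no (excluded)
  pos 5: 'c' -> no (excluded)
  pos 6: 'c' -> no (excluded)
  pos 7: 'd' -> MATCH
  pos 8: 'd' -> MATCH
  pos 9: 'c' -> no (excluded)
  pos 10: 'e' -> MATCH
  pos 11: 'b' -> no (excluded)
Total matches: 7

7


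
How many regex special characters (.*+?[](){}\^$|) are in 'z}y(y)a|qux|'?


Regex special characters are: . * + ? [ ] ( ) { } \ ^ $ |
Scanning 'z}y(y)a|qux|':
  pos 1: '}' -> SPECIAL
  pos 3: '(' -> SPECIAL
  pos 5: ')' -> SPECIAL
  pos 7: '|' -> SPECIAL
  pos 11: '|' -> SPECIAL
Special chars found: ['}', '(', ')', '|', '|']
Total: 5

5


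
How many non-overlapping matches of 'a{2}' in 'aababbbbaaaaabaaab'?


Pattern 'a{2}' matches exactly 2 consecutive a's (greedy, non-overlapping).
String: 'aababbbbaaaaabaaab'
Scanning for runs of a's:
  Run at pos 0: 'aa' (length 2) -> 1 match(es)
  Run at pos 3: 'a' (length 1) -> 0 match(es)
  Run at pos 8: 'aaaaa' (length 5) -> 2 match(es)
  Run at pos 14: 'aaa' (length 3) -> 1 match(es)
Matches found: ['aa', 'aa', 'aa', 'aa']
Total: 4

4


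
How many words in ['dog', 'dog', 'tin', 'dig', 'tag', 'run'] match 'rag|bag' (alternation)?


Alternation 'rag|bag' matches either 'rag' or 'bag'.
Checking each word:
  'dog' -> no
  'dog' -> no
  'tin' -> no
  'dig' -> no
  'tag' -> no
  'run' -> no
Matches: []
Count: 0

0


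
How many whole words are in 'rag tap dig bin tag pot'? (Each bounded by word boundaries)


Word boundaries (\b) mark the start/end of each word.
Text: 'rag tap dig bin tag pot'
Splitting by whitespace:
  Word 1: 'rag'
  Word 2: 'tap'
  Word 3: 'dig'
  Word 4: 'bin'
  Word 5: 'tag'
  Word 6: 'pot'
Total whole words: 6

6


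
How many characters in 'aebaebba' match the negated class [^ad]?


Negated class [^ad] matches any char NOT in {a, d}
Scanning 'aebaebba':
  pos 0: 'a' -> no (excluded)
  pos 1: 'e' -> MATCH
  pos 2: 'b' -> MATCH
  pos 3: 'a' -> no (excluded)
  pos 4: 'e' -> MATCH
  pos 5: 'b' -> MATCH
  pos 6: 'b' -> MATCH
  pos 7: 'a' -> no (excluded)
Total matches: 5

5


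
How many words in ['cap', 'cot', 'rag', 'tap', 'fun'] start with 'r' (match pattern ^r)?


Pattern ^r anchors to start of word. Check which words begin with 'r':
  'cap' -> no
  'cot' -> no
  'rag' -> MATCH (starts with 'r')
  'tap' -> no
  'fun' -> no
Matching words: ['rag']
Count: 1

1


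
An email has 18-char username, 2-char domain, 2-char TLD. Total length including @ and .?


An email address has format: username@domain.tld
Username length: 18
'@' character: 1
Domain length: 2
'.' character: 1
TLD length: 2
Total = 18 + 1 + 2 + 1 + 2 = 24

24


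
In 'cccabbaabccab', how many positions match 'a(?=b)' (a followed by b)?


Lookahead 'a(?=b)' matches 'a' only when followed by 'b'.
String: 'cccabbaabccab'
Checking each position where char is 'a':
  pos 3: 'a' -> MATCH (next='b')
  pos 6: 'a' -> no (next='a')
  pos 7: 'a' -> MATCH (next='b')
  pos 11: 'a' -> MATCH (next='b')
Matching positions: [3, 7, 11]
Count: 3

3


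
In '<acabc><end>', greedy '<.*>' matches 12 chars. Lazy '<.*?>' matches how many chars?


Greedy '<.*>' tries to match as MUCH as possible.
Lazy '<.*?>' tries to match as LITTLE as possible.

String: '<acabc><end>'
Greedy '<.*>' starts at first '<' and extends to the LAST '>': '<acabc><end>' (12 chars)
Lazy '<.*?>' starts at first '<' and stops at the FIRST '>': '<acabc>' (7 chars)

7


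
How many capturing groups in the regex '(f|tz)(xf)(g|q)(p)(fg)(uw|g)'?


To count capturing groups, count each '(' that starts a group.
Pattern: '(f|tz)(xf)(g|q)(p)(fg)(uw|g)'
Walking through the pattern:
  Position 0: '(' -> group #1
  Position 6: '(' -> group #2
  Position 10: '(' -> group #3
  Position 15: '(' -> group #4
  Position 18: '(' -> group #5
  Position 22: '(' -> group #6
Total capturing groups: 6

6


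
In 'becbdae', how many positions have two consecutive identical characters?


Looking for consecutive identical characters in 'becbdae':
  pos 0-1: 'b' vs 'e' -> different
  pos 1-2: 'e' vs 'c' -> different
  pos 2-3: 'c' vs 'b' -> different
  pos 3-4: 'b' vs 'd' -> different
  pos 4-5: 'd' vs 'a' -> different
  pos 5-6: 'a' vs 'e' -> different
Consecutive identical pairs: []
Count: 0

0


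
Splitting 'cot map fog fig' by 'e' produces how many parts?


Splitting by 'e' breaks the string at each occurrence of the separator.
Text: 'cot map fog fig'
Parts after split:
  Part 1: 'cot map fog fig'
Total parts: 1

1


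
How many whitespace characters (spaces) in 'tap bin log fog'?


\s matches whitespace characters (spaces, tabs, etc.).
Text: 'tap bin log fog'
This text has 4 words separated by spaces.
Number of spaces = number of words - 1 = 4 - 1 = 3

3


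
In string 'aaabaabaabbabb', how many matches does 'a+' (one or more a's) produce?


Pattern 'a+' matches one or more consecutive a's.
String: 'aaabaabaabbabb'
Scanning for runs of a:
  Match 1: 'aaa' (length 3)
  Match 2: 'aa' (length 2)
  Match 3: 'aa' (length 2)
  Match 4: 'a' (length 1)
Total matches: 4

4


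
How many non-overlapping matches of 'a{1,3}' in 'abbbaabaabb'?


Pattern 'a{1,3}' matches between 1 and 3 consecutive a's (greedy).
String: 'abbbaabaabb'
Finding runs of a's and applying greedy matching:
  Run at pos 0: 'a' (length 1)
  Run at pos 4: 'aa' (length 2)
  Run at pos 7: 'aa' (length 2)
Matches: ['a', 'aa', 'aa']
Count: 3

3


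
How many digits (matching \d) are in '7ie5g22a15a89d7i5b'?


\d matches any digit 0-9.
Scanning '7ie5g22a15a89d7i5b':
  pos 0: '7' -> DIGIT
  pos 3: '5' -> DIGIT
  pos 5: '2' -> DIGIT
  pos 6: '2' -> DIGIT
  pos 8: '1' -> DIGIT
  pos 9: '5' -> DIGIT
  pos 11: '8' -> DIGIT
  pos 12: '9' -> DIGIT
  pos 14: '7' -> DIGIT
  pos 16: '5' -> DIGIT
Digits found: ['7', '5', '2', '2', '1', '5', '8', '9', '7', '5']
Total: 10

10


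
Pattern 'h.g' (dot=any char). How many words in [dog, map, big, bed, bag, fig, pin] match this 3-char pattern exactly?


Pattern 'h.g' means: starts with 'h', any single char, ends with 'g'.
Checking each word (must be exactly 3 chars):
  'dog' (len=3): no
  'map' (len=3): no
  'big' (len=3): no
  'bed' (len=3): no
  'bag' (len=3): no
  'fig' (len=3): no
  'pin' (len=3): no
Matching words: []
Total: 0

0


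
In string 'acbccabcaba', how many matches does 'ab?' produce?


Pattern 'ab?' matches 'a' optionally followed by 'b'.
String: 'acbccabcaba'
Scanning left to right for 'a' then checking next char:
  Match 1: 'a' (a not followed by b)
  Match 2: 'ab' (a followed by b)
  Match 3: 'ab' (a followed by b)
  Match 4: 'a' (a not followed by b)
Total matches: 4

4


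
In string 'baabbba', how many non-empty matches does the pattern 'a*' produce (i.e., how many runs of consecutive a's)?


Pattern 'a*' matches zero or more a's. We want non-empty runs of consecutive a's.
String: 'baabbba'
Walking through the string to find runs of a's:
  Run 1: positions 1-2 -> 'aa'
  Run 2: positions 6-6 -> 'a'
Non-empty runs found: ['aa', 'a']
Count: 2

2


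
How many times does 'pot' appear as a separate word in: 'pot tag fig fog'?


Scanning each word for exact match 'pot':
  Word 1: 'pot' -> MATCH
  Word 2: 'tag' -> no
  Word 3: 'fig' -> no
  Word 4: 'fog' -> no
Total matches: 1

1


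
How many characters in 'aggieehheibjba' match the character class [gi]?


Character class [gi] matches any of: {g, i}
Scanning string 'aggieehheibjba' character by character:
  pos 0: 'a' -> no
  pos 1: 'g' -> MATCH
  pos 2: 'g' -> MATCH
  pos 3: 'i' -> MATCH
  pos 4: 'e' -> no
  pos 5: 'e' -> no
  pos 6: 'h' -> no
  pos 7: 'h' -> no
  pos 8: 'e' -> no
  pos 9: 'i' -> MATCH
  pos 10: 'b' -> no
  pos 11: 'j' -> no
  pos 12: 'b' -> no
  pos 13: 'a' -> no
Total matches: 4

4


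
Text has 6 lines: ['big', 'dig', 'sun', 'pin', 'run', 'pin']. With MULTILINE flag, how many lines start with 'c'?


With MULTILINE flag, ^ matches the start of each line.
Lines: ['big', 'dig', 'sun', 'pin', 'run', 'pin']
Checking which lines start with 'c':
  Line 1: 'big' -> no
  Line 2: 'dig' -> no
  Line 3: 'sun' -> no
  Line 4: 'pin' -> no
  Line 5: 'run' -> no
  Line 6: 'pin' -> no
Matching lines: []
Count: 0

0


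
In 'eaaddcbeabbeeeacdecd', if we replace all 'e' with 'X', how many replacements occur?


re.sub('e', 'X', text) replaces every occurrence of 'e' with 'X'.
Text: 'eaaddcbeabbeeeacdecd'
Scanning for 'e':
  pos 0: 'e' -> replacement #1
  pos 7: 'e' -> replacement #2
  pos 11: 'e' -> replacement #3
  pos 12: 'e' -> replacement #4
  pos 13: 'e' -> replacement #5
  pos 17: 'e' -> replacement #6
Total replacements: 6

6


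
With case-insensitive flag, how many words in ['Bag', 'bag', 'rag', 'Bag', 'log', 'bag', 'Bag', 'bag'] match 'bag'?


Case-insensitive matching: compare each word's lowercase form to 'bag'.
  'Bag' -> lower='bag' -> MATCH
  'bag' -> lower='bag' -> MATCH
  'rag' -> lower='rag' -> no
  'Bag' -> lower='bag' -> MATCH
  'log' -> lower='log' -> no
  'bag' -> lower='bag' -> MATCH
  'Bag' -> lower='bag' -> MATCH
  'bag' -> lower='bag' -> MATCH
Matches: ['Bag', 'bag', 'Bag', 'bag', 'Bag', 'bag']
Count: 6

6


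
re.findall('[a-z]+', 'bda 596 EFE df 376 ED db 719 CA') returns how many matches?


Pattern '[a-z]+' finds one or more lowercase letters.
Text: 'bda 596 EFE df 376 ED db 719 CA'
Scanning for matches:
  Match 1: 'bda'
  Match 2: 'df'
  Match 3: 'db'
Total matches: 3

3


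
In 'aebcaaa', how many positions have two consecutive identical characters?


Looking for consecutive identical characters in 'aebcaaa':
  pos 0-1: 'a' vs 'e' -> different
  pos 1-2: 'e' vs 'b' -> different
  pos 2-3: 'b' vs 'c' -> different
  pos 3-4: 'c' vs 'a' -> different
  pos 4-5: 'a' vs 'a' -> MATCH ('aa')
  pos 5-6: 'a' vs 'a' -> MATCH ('aa')
Consecutive identical pairs: ['aa', 'aa']
Count: 2

2


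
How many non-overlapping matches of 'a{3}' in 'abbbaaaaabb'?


Pattern 'a{3}' matches exactly 3 consecutive a's (greedy, non-overlapping).
String: 'abbbaaaaabb'
Scanning for runs of a's:
  Run at pos 0: 'a' (length 1) -> 0 match(es)
  Run at pos 4: 'aaaaa' (length 5) -> 1 match(es)
Matches found: ['aaa']
Total: 1

1


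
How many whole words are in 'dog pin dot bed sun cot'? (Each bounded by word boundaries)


Word boundaries (\b) mark the start/end of each word.
Text: 'dog pin dot bed sun cot'
Splitting by whitespace:
  Word 1: 'dog'
  Word 2: 'pin'
  Word 3: 'dot'
  Word 4: 'bed'
  Word 5: 'sun'
  Word 6: 'cot'
Total whole words: 6

6


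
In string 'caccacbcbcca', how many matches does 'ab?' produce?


Pattern 'ab?' matches 'a' optionally followed by 'b'.
String: 'caccacbcbcca'
Scanning left to right for 'a' then checking next char:
  Match 1: 'a' (a not followed by b)
  Match 2: 'a' (a not followed by b)
  Match 3: 'a' (a not followed by b)
Total matches: 3

3


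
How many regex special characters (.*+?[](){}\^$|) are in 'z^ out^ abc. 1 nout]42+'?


Regex special characters are: . * + ? [ ] ( ) { } \ ^ $ |
Scanning 'z^ out^ abc. 1 nout]42+':
  pos 1: '^' -> SPECIAL
  pos 6: '^' -> SPECIAL
  pos 11: '.' -> SPECIAL
  pos 19: ']' -> SPECIAL
  pos 22: '+' -> SPECIAL
Special chars found: ['^', '^', '.', ']', '+']
Total: 5

5
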